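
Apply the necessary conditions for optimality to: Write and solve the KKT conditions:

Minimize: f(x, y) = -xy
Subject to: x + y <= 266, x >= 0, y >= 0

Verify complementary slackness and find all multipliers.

Problem: min -xy s.t. x + y <= 266 (multiplier lambda), x >= 0 (mu_x), y >= 0 (mu_y)
KKT stationarity: -y + lambda - mu_x = 0, -x + lambda - mu_y = 0, with lambda, mu_x, mu_y >= 0
Complementary slackness: lambda*(x + y - 266) = 0, mu_x*x = 0, mu_y*y = 0
If lambda = 0: y = -mu_x <= 0 and x = -mu_y <= 0 force x = y = 0 with f = 0; but x = y = 133 is feasible with f = -17689 < 0, so this is not the minimum. Hence lambda > 0 and x + y = 266.
Try x > 0, y > 0 (so mu_x = mu_y = 0): y = lambda, x = lambda => x = y = lambda
x + y = 266 => 2*lambda = 266 => lambda = 133
x* = y* = 133 > 0, consistent with mu_x = mu_y = 0.
(Any feasible point with x = 0 or y = 0 has f = 0 > -17689, so the minimum is not on those boundaries.)
min(-xy) = -17689 (i.e. max xy = 17689)
Multipliers: lambda = 133, mu_x = 0, mu_y = 0
Complementary slackness: lambda*(x + y - 266) = 133*(133 + 133 - 266) = 0, mu_x*x = 0*133 = 0, mu_y*y = 0*133 = 0. Satisfied.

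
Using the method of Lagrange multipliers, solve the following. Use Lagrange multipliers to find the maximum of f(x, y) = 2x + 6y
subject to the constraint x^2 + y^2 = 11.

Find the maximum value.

Set up Lagrange conditions: grad f = lambda * grad g
  2 = 2*lambda*x
  6 = 2*lambda*y
From these: x/y = 2/6, so x = 2t, y = 6t for some t.
Substitute into constraint: (2t)^2 + (6t)^2 = 11
  t^2 * 40 = 11
  t = sqrt(11/40)
Maximum = 2*x + 6*y = (2^2 + 6^2)*t = 40 * sqrt(11/40) = sqrt(440)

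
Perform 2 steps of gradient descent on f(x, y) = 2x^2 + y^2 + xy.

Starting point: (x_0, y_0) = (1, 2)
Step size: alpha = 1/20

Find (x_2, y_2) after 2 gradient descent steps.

f(x,y) = 2x^2 + y^2 + xy
grad_x = 4x + 1y, grad_y = 2y + 1x
Step 1: grad = (6, 5), (7/10, 7/4)
Step 2: grad = (91/20, 21/5), (189/400, 77/50)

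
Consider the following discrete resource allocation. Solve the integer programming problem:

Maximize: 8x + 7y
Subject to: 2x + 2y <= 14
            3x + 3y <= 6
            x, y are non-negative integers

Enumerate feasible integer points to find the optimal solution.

Constraint 1: 2x + 2y <= 14
Constraint 2: 3x + 3y <= 6
Feasible x range (need y >= 0): 0 <= x <= min(14/2, 6/3) => x in {0, ..., 2}.
Enumerate feasible integer points row by row (the coefficient of y is 7 > 0, so for each x the largest feasible y gives the best value):
  x = 0: y <= min((14 - 2*0)/2, (6 - 3*0)/3) => y in {0, ..., 2}; best 8*0 + 7*2 = 14
  x = 1: y <= min((14 - 2*1)/2, (6 - 3*1)/3) => y in {0, ..., 1}; best 8*1 + 7*1 = 15
  x = 2: y <= min((14 - 2*2)/2, (6 - 3*2)/3) => y in {0}; best 8*2 + 7*0 = 16
The maximum 8x + 7y = 16 is achieved at x = 2, y = 0.
Check: 2*2 + 2*0 = 4 <= 14 and 3*2 + 3*0 = 6 <= 6.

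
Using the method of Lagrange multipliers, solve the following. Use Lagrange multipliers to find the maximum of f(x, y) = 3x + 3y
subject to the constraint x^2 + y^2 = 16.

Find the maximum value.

Set up Lagrange conditions: grad f = lambda * grad g
  3 = 2*lambda*x
  3 = 2*lambda*y
From these: x/y = 3/3, so x = 3t, y = 3t for some t.
Substitute into constraint: (3t)^2 + (3t)^2 = 16
  t^2 * 18 = 16
  t = sqrt(16/18)
Maximum = 3*x + 3*y = (3^2 + 3^2)*t = 18 * sqrt(16/18) = sqrt(288)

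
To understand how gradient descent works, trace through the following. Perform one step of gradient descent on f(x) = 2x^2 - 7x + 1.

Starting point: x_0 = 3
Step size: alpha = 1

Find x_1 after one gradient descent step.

f(x) = 2x^2 - 7x + 1
f'(x) = 4x - 7
f'(3) = 4*3 + (-7) = 5
x_1 = x_0 - alpha * f'(x_0) = 3 - 1 * 5 = -2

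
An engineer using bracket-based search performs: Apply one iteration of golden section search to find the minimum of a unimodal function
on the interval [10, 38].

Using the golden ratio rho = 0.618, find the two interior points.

Golden section search on [10, 38].
Golden ratio rho = 0.618 (approx).
Interior points:
  x_1 = 10 + (1-0.618)*28 = 20.6960
  x_2 = 10 + 0.618*28 = 27.3040
Compare f(x_1) and f(x_2) to determine which subinterval to keep.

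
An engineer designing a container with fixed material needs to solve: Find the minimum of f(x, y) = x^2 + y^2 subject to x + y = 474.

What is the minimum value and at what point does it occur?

Substitute y = 474 - x into f(x,y) = x^2 + y^2:
g(x) = x^2 + (474 - x)^2 = 2x^2 - 948x + 224676
g'(x) = 4x - 948 = 0  =>  x = 237
y = 474 - 237 = 237
Minimum value = 237^2 + 237^2 = 112338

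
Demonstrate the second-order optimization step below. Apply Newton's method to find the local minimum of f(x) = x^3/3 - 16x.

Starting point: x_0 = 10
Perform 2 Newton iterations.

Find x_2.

f(x) = x^3/3 - 16x
f'(x) = x^2 - 16, f''(x) = 2x
Newton update: x_{n+1} = x_n - (x_n^2 - 16)/(2*x_n)
Step 1: x_0 = 10, f'=84, f''=20, x_1 = 29/5
Step 2: x_1 = 29/5, f'=441/25, f''=58/5, x_2 = 1241/290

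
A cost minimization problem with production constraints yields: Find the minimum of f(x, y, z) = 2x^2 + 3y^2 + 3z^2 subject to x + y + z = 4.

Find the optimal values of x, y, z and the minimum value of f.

Using Lagrange multipliers on f = 2x^2 + 3y^2 + 3z^2 with constraint x + y + z = 4:
Conditions: 2*2*x = lambda, 2*3*y = lambda, 2*3*z = lambda
So x = lambda/4, y = lambda/6, z = lambda/6
Substituting into constraint: lambda * (7/12) = 4
lambda = 48/7
x = 12/7, y = 8/7, z = 8/7
Minimum value = 96/7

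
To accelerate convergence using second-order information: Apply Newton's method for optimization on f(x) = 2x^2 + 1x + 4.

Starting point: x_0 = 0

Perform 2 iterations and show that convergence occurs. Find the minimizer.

f(x) = 2x^2 + 1x + 4, f'(x) = 4x + (1), f''(x) = 4
Step 1: f'(0) = 1, x_1 = 0 - 1/4 = -1/4
Step 2: f'(-1/4) = 0, x_2 = -1/4 (converged)
Newton's method converges in 1 step for quadratics.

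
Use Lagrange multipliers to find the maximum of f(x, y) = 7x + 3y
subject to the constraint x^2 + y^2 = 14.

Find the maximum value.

Set up Lagrange conditions: grad f = lambda * grad g
  7 = 2*lambda*x
  3 = 2*lambda*y
From these: x/y = 7/3, so x = 7t, y = 3t for some t.
Substitute into constraint: (7t)^2 + (3t)^2 = 14
  t^2 * 58 = 14
  t = sqrt(14/58)
Maximum = 7*x + 3*y = (7^2 + 3^2)*t = 58 * sqrt(14/58) = sqrt(812)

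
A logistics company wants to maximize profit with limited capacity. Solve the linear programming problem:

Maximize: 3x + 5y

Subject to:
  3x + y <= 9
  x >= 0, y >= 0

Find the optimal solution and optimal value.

The feasible region has vertices at [(0, 0), (3, 0), (0, 9)].
Checking objective 3x + 5y at each vertex:
  (0, 0): 3*0 + 5*0 = 0
  (3, 0): 3*3 + 5*0 = 9
  (0, 9): 3*0 + 5*9 = 45
Maximum is 45 at (0, 9).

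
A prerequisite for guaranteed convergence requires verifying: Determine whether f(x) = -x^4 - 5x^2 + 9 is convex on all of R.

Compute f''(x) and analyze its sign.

f(x) = -x^4 - 5x^2 + 9
f'(x) = -4x^3 + -10x
f''(x) = -12x^2 + -10
f''(x) = -12x^2 + -10 <= -10 < 0 for all x
Therefore, f is concave on R.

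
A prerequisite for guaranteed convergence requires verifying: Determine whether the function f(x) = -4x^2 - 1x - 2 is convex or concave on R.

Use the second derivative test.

f(x) = -4x^2 - 1x - 2
f'(x) = -8x - 1
f''(x) = -8
Since f''(x) = -8 < 0 for all x, f is concave on R.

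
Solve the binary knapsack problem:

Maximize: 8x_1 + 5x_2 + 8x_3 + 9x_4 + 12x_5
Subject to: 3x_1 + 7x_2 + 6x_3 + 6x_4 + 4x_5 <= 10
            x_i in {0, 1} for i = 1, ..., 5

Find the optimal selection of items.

Items: item 1 (v=8, w=3), item 2 (v=5, w=7), item 3 (v=8, w=6), item 4 (v=9, w=6), item 5 (v=12, w=4)
Capacity: 10
Checking all 32 subsets (w = total weight, v = total value):
  {}: w = 0, v = 0
  {1}: w = 3, v = 8
  {2}: w = 7, v = 5
  {3}: w = 6, v = 8
  {4}: w = 6, v = 9
  {5}: w = 4, v = 12
  {1, 2}: w = 10, v = 13
  {1, 3}: w = 9, v = 16
  {1, 4}: w = 9, v = 17
  {1, 5}: w = 7, v = 20
  {2, 3}: w = 13 > 10, infeasible
  {2, 4}: w = 13 > 10, infeasible
  {2, 5}: w = 11 > 10, infeasible
  {3, 4}: w = 12 > 10, infeasible
  {3, 5}: w = 10, v = 20
  {4, 5}: w = 10, v = 21
  {1, 2, 3}: w = 16 > 10, infeasible
  {1, 2, 4}: w = 16 > 10, infeasible
  {1, 2, 5}: w = 14 > 10, infeasible
  {1, 3, 4}: w = 15 > 10, infeasible
  {1, 3, 5}: w = 13 > 10, infeasible
  {1, 4, 5}: w = 13 > 10, infeasible
  {2, 3, 4}: w = 19 > 10, infeasible
  {2, 3, 5}: w = 17 > 10, infeasible
  {2, 4, 5}: w = 17 > 10, infeasible
  {3, 4, 5}: w = 16 > 10, infeasible
  {1, 2, 3, 4}: w = 22 > 10, infeasible
  {1, 2, 3, 5}: w = 20 > 10, infeasible
  {1, 2, 4, 5}: w = 20 > 10, infeasible
  {1, 3, 4, 5}: w = 19 > 10, infeasible
  {2, 3, 4, 5}: w = 23 > 10, infeasible
  {1, 2, 3, 4, 5}: w = 26 > 10, infeasible
Best feasible subset: items [4, 5]
Total weight: 10 <= 10, total value: 21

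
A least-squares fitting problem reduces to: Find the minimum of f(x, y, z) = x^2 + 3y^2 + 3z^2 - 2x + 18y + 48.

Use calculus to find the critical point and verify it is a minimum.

f(x,y,z) = x^2 + 3y^2 + 3z^2 - 2x + 18y + 48
df/dx = 2x + (-2) = 0 => x = 1
df/dy = 6y + (18) = 0 => y = -3
df/dz = 6z + (0) = 0 => z = 0
f(1,-3,0) = 1*(1)^2 + 3*(-3)^2 + 3*(0)^2 + -2*(1) + 18*(-3) + 48 = 20
Hessian is diagonal with entries 2, 6, 6 > 0, confirmed minimum.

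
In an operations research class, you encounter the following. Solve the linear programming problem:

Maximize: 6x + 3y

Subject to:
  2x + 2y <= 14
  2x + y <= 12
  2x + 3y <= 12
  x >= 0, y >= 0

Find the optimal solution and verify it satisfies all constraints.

Feasible vertices: (0, 0), (0, 4), (6, 0)
Objective 6x + 3y at each vertex:
  (0, 0): 0
  (0, 4): 12
  (6, 0): 36
Maximum is 36 at (6, 0).
Verify constraints at (x, y) = (6, 0):
  2*6 + 2*0 = 12 <= 14
  2*6 + 1*0 = 12 <= 12 (active)
  2*6 + 3*0 = 12 <= 12 (active)
  x = 6 >= 0, y = 0 >= 0. All constraints satisfied.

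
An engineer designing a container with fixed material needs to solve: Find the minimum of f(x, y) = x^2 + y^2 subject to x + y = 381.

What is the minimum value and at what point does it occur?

Substitute y = 381 - x into f(x,y) = x^2 + y^2:
g(x) = x^2 + (381 - x)^2 = 2x^2 - 762x + 145161
g'(x) = 4x - 762 = 0  =>  x = 381/2
y = 381 - 381/2 = 381/2
Minimum value = (381/2)^2 + (381/2)^2 = 145161/2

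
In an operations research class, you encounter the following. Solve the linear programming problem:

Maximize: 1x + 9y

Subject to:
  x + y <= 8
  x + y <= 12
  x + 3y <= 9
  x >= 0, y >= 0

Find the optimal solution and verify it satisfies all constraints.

Feasible vertices: (0, 0), (0, 3), (15/2, 1/2), (8, 0)
Objective 1x + 9y at each vertex:
  (0, 0): 0
  (0, 3): 27
  (15/2, 1/2): 12
  (8, 0): 8
Maximum is 27 at (0, 3).
Verify constraints at (x, y) = (0, 3):
  1*0 + 1*3 = 3 <= 8
  1*0 + 1*3 = 3 <= 12
  1*0 + 3*3 = 9 <= 9 (active)
  x = 0 >= 0, y = 3 >= 0. All constraints satisfied.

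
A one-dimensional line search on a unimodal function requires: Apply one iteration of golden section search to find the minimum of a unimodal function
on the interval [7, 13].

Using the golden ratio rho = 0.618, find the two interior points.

Golden section search on [7, 13].
Golden ratio rho = 0.618 (approx).
Interior points:
  x_1 = 7 + (1-0.618)*6 = 9.2920
  x_2 = 7 + 0.618*6 = 10.7080
Compare f(x_1) and f(x_2) to determine which subinterval to keep.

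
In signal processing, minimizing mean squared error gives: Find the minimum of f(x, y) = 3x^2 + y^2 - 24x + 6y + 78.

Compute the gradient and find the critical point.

f(x,y) = 3x^2 + y^2 - 24x + 6y + 78
df/dx = 6x + (-24) = 0  =>  x = 4
df/dy = 2y + (6) = 0  =>  y = -3
f(4, -3) = 3*(4)^2 + 1*(-3)^2 + -24*(4) + 6*(-3) + 78 = 21
Hessian is diagonal with entries 6, 2 > 0, so this is a minimum.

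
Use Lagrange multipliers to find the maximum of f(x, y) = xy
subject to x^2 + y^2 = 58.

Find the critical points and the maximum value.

Lagrange conditions: y = 2*lambda*x and x = 2*lambda*y
If x = 0 then y = 0, violating the constraint, so x, y != 0.
Dividing: y/x = x/y => x^2 = y^2 => y = x or y = -x
Constraint: 2x^2 = 58 => x^2 = 29 => x = +/-sqrt(29)
Critical points: (sqrt(29), sqrt(29)), (-sqrt(29), -sqrt(29)), (sqrt(29), -sqrt(29)), (-sqrt(29), sqrt(29))
  y = x:  xy = x^2 = 29  at (sqrt(29), sqrt(29)) and (-sqrt(29), -sqrt(29))
  y = -x: xy = -x^2 = -29 at (sqrt(29), -sqrt(29)) and (-sqrt(29), sqrt(29))
Maximum xy = 29 at (sqrt(29), sqrt(29)) and (-sqrt(29), -sqrt(29))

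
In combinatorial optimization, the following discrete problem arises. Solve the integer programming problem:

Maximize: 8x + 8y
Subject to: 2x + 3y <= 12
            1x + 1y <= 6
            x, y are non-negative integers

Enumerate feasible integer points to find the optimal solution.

Constraint 1: 2x + 3y <= 12
Constraint 2: 1x + 1y <= 6
Feasible x range (need y >= 0): 0 <= x <= min(12/2, 6/1) => x in {0, ..., 6}.
Enumerate feasible integer points row by row (the coefficient of y is 8 > 0, so for each x the largest feasible y gives the best value):
  x = 0: y <= min((12 - 2*0)/3, (6 - 1*0)/1) => y in {0, ..., 4}; best 8*0 + 8*4 = 32
  x = 1: y <= min((12 - 2*1)/3, (6 - 1*1)/1) => y in {0, ..., 3}; best 8*1 + 8*3 = 32
  x = 2: y <= min((12 - 2*2)/3, (6 - 1*2)/1) => y in {0, ..., 2}; best 8*2 + 8*2 = 32
  x = 3: y <= min((12 - 2*3)/3, (6 - 1*3)/1) => y in {0, ..., 2}; best 8*3 + 8*2 = 40
  x = 4: y <= min((12 - 2*4)/3, (6 - 1*4)/1) => y in {0, ..., 1}; best 8*4 + 8*1 = 40
  x = 5: y <= min((12 - 2*5)/3, (6 - 1*5)/1) => y in {0}; best 8*5 + 8*0 = 40
  x = 6: y <= min((12 - 2*6)/3, (6 - 1*6)/1) => y in {0}; best 8*6 + 8*0 = 48
The maximum 8x + 8y = 48 is achieved at x = 6, y = 0.
Check: 2*6 + 3*0 = 12 <= 12 and 1*6 + 1*0 = 6 <= 6.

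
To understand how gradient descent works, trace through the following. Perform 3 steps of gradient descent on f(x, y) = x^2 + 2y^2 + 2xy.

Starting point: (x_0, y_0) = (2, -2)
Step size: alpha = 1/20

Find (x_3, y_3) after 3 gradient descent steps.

f(x,y) = x^2 + 2y^2 + 2xy
grad_x = 2x + 2y, grad_y = 4y + 2x
Step 1: grad = (0, -4), (2, -9/5)
Step 2: grad = (2/5, -16/5), (99/50, -41/25)
Step 3: grad = (17/25, -13/5), (973/500, -151/100)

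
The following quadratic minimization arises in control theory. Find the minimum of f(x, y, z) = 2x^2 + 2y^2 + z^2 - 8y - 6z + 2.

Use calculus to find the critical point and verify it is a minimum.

f(x,y,z) = 2x^2 + 2y^2 + z^2 - 8y - 6z + 2
df/dx = 4x + (0) = 0 => x = 0
df/dy = 4y + (-8) = 0 => y = 2
df/dz = 2z + (-6) = 0 => z = 3
f(0,2,3) = 2*(0)^2 + 2*(2)^2 + 1*(3)^2 + -8*(2) + -6*(3) + 2 = -15
Hessian is diagonal with entries 4, 4, 2 > 0, confirmed minimum.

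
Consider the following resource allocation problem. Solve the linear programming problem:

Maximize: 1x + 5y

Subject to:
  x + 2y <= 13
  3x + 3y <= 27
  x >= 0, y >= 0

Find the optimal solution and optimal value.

Feasible vertices: (0, 0), (0, 13/2), (5, 4), (9, 0)
Objective 1x + 5y at each:
  (0, 0): 0
  (0, 13/2): 65/2
  (5, 4): 25
  (9, 0): 9
Maximum is 65/2 at (0, 13/2).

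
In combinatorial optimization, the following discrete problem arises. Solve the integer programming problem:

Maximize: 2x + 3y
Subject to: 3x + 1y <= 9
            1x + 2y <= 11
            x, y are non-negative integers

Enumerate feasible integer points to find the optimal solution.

Constraint 1: 3x + 1y <= 9
Constraint 2: 1x + 2y <= 11
Feasible x range (need y >= 0): 0 <= x <= min(9/3, 11/1) => x in {0, ..., 3}.
Enumerate feasible integer points row by row (the coefficient of y is 3 > 0, so for each x the largest feasible y gives the best value):
  x = 0: y <= min((9 - 3*0)/1, (11 - 1*0)/2) => y in {0, ..., 5}; best 2*0 + 3*5 = 15
  x = 1: y <= min((9 - 3*1)/1, (11 - 1*1)/2) => y in {0, ..., 5}; best 2*1 + 3*5 = 17
  x = 2: y <= min((9 - 3*2)/1, (11 - 1*2)/2) => y in {0, ..., 3}; best 2*2 + 3*3 = 13
  x = 3: y <= min((9 - 3*3)/1, (11 - 1*3)/2) => y in {0}; best 2*3 + 3*0 = 6
The maximum 2x + 3y = 17 is achieved at x = 1, y = 5.
Check: 3*1 + 1*5 = 8 <= 9 and 1*1 + 2*5 = 11 <= 11.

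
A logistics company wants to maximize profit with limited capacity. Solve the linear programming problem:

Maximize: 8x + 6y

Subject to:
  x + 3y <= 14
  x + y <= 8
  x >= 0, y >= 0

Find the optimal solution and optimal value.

Feasible vertices: (0, 0), (0, 14/3), (5, 3), (8, 0)
Objective 8x + 6y at each:
  (0, 0): 0
  (0, 14/3): 28
  (5, 3): 58
  (8, 0): 64
Maximum is 64 at (8, 0).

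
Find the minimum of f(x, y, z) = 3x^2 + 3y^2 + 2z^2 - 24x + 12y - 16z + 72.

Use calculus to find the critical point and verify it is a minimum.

f(x,y,z) = 3x^2 + 3y^2 + 2z^2 - 24x + 12y - 16z + 72
df/dx = 6x + (-24) = 0 => x = 4
df/dy = 6y + (12) = 0 => y = -2
df/dz = 4z + (-16) = 0 => z = 4
f(4,-2,4) = 3*(4)^2 + 3*(-2)^2 + 2*(4)^2 + -24*(4) + 12*(-2) + -16*(4) + 72 = -20
Hessian is diagonal with entries 6, 6, 4 > 0, confirmed minimum.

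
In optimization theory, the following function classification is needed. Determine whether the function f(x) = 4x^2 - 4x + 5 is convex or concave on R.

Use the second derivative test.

f(x) = 4x^2 - 4x + 5
f'(x) = 8x - 4
f''(x) = 8
Since f''(x) = 8 > 0 for all x, f is convex on R.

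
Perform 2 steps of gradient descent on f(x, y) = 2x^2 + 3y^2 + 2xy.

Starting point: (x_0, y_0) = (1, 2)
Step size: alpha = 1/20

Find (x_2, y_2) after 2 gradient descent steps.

f(x,y) = 2x^2 + 3y^2 + 2xy
grad_x = 4x + 2y, grad_y = 6y + 2x
Step 1: grad = (8, 14), (3/5, 13/10)
Step 2: grad = (5, 9), (7/20, 17/20)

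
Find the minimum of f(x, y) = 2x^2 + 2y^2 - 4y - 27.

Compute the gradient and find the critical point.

f(x,y) = 2x^2 + 2y^2 - 4y - 27
df/dx = 4x + (0) = 0  =>  x = 0
df/dy = 4y + (-4) = 0  =>  y = 1
f(0, 1) = 2*(0)^2 + 2*(1)^2 + -4*(1) + -27 = -29
Hessian is diagonal with entries 4, 4 > 0, so this is a minimum.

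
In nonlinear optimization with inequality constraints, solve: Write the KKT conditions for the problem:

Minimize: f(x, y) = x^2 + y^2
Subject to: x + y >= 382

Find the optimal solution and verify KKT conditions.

KKT conditions for min x^2 + y^2 s.t. x + y >= 382:
Stationarity: 2x = mu, 2y = mu
So x = y = mu/2.
Complementary slackness: mu*(x + y - 382) = 0
Primal feasibility: x + y >= 382; dual feasibility: mu >= 0
If mu = 0 then x = y = 0, but 0 + 0 < 382 is infeasible, so the constraint is active.
Constraint active: x + y = 2*(mu/2) = 382 => mu = 382
x = y = 191, f = 72962
Verify: stationarity 2*191 = 382 = mu; primal 191 + 191 = 382 >= 382; dual mu = 382 >= 0; complementary slackness 382*(382 - 382) = 0. All KKT conditions hold.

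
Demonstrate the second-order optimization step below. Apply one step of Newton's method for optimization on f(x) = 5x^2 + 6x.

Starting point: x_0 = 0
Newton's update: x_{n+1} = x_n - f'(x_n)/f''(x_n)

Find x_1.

f(x) = 5x^2 + 6x
f'(x) = 10x + (6), f''(x) = 10
Newton step: x_1 = x_0 - f'(x_0)/f''(x_0)
f'(0) = 6
x_1 = 0 - 6/10 = -3/5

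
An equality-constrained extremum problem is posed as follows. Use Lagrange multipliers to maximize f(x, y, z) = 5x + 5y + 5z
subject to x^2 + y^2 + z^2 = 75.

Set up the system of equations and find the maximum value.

Lagrange conditions: 5 = 2*lambda*x, 5 = 2*lambda*y, 5 = 2*lambda*z
So x:5 = y:5 = z:5, i.e. x = 5t, y = 5t, z = 5t
Constraint: t^2*(5^2 + 5^2 + 5^2) = 75
  t^2 * 75 = 75  =>  t = sqrt(1)
Maximum = 5*5t + 5*5t + 5*5t = 75*sqrt(1) = 75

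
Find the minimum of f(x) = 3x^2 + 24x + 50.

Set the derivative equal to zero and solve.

f(x) = 3x^2 + 24x + 50
f'(x) = 6x + (24) = 0
x = -24/6 = -4
f(-4) = 2
Since f''(x) = 6 > 0, this is a minimum.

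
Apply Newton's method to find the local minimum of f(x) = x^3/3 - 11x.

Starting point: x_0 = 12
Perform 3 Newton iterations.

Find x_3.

f(x) = x^3/3 - 11x
f'(x) = x^2 - 11, f''(x) = 2x
Newton update: x_{n+1} = x_n - (x_n^2 - 11)/(2*x_n)
Step 1: x_0 = 12, f'=133, f''=24, x_1 = 155/24
Step 2: x_1 = 155/24, f'=17689/576, f''=155/12, x_2 = 30361/7440
Step 3: x_2 = 30361/7440, f'=312900721/55353600, f''=30361/3720, x_3 = 1530679921/451771680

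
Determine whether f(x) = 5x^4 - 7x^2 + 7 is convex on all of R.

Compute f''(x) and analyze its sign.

f(x) = 5x^4 - 7x^2 + 7
f'(x) = 20x^3 + -14x
f''(x) = 60x^2 + -14
f''(0) = -14 < 0, so not convex near x = 0
Therefore, f is not globally convex on R.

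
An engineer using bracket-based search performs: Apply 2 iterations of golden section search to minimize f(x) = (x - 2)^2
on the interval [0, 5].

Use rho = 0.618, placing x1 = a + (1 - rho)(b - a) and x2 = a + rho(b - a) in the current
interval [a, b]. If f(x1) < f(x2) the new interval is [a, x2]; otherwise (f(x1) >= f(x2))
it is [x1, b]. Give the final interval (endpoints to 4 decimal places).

Golden section search for min of f(x) = (x - 2)^2 on [0, 5].
Each step: x1 = a + (1 - rho)(b - a), x2 = a + rho(b - a); if f(x1) < f(x2) keep [a, x2], otherwise keep [x1, b].
Step 1: [0.0000, 5.0000], x1=1.9100 (f=0.0081), x2=3.0900 (f=1.1881); f(x1) < f(x2) => keep [0.0000, 3.0900]
Step 2: [0.0000, 3.0900], x1=1.1804 (f=0.6718), x2=1.9096 (f=0.0082); f(x1) > f(x2) => keep [1.1804, 3.0900]
Final interval: [1.1804, 3.0900]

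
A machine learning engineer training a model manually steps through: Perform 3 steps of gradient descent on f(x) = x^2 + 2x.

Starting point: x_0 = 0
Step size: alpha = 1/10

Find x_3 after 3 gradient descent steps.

f(x) = x^2 + 2x, f'(x) = 2x + (2)
Step 1: f'(0) = 2, x_1 = 0 - 1/10 * 2 = -1/5
Step 2: f'(-1/5) = 8/5, x_2 = -1/5 - 1/10 * 8/5 = -9/25
Step 3: f'(-9/25) = 32/25, x_3 = -9/25 - 1/10 * 32/25 = -61/125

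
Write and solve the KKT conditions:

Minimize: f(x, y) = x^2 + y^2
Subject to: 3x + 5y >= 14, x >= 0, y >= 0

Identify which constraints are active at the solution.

KKT conditions for min x^2 + y^2 s.t. 3x + 5y >= 14, x >= 0, y >= 0:
Stationarity: 2x = mu*3 + mu_x, 2y = mu*5 + mu_y, with mu, mu_x, mu_y >= 0
Complementary slackness: mu*(3x + 5y - 14) = 0, mu_x*x = 0, mu_y*y = 0
(0, 0) is infeasible (3*0 + 5*0 < 14), so if mu = 0 stationarity would force x = mu_x/2 >= 0, y = mu_y/2 >= 0 with mu_x*x = mu_y*y = 0, i.e. x = y = 0: contradiction. Hence mu > 0 and 3x + 5y = 14 is active.
Try x > 0, y > 0 (so mu_x = mu_y = 0): x = 3*mu/2, y = 5*mu/2
Substitute: 3*(3*mu/2) + 5*(5*mu/2) = 14
  mu*34/2 = 14 => mu = 14/17
x* = 21/17 > 0, y* = 35/17 > 0, consistent with mu_x = mu_y = 0.
f is convex and the constraints are linear, so this KKT point is the global minimum.
f* = 98/17
Active constraints: 3x + 5y >= 14 (holds with equality, mu = 14/17 > 0); x >= 0 and y >= 0 are inactive (mu_x = mu_y = 0).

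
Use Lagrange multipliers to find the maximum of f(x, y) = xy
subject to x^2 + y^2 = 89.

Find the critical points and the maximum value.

Lagrange conditions: y = 2*lambda*x and x = 2*lambda*y
If x = 0 then y = 0, violating the constraint, so x, y != 0.
Dividing: y/x = x/y => x^2 = y^2 => y = x or y = -x
Constraint: 2x^2 = 89 => x^2 = 89/2 => x = +/-sqrt(89/2)
Critical points: (sqrt(89/2), sqrt(89/2)), (-sqrt(89/2), -sqrt(89/2)), (sqrt(89/2), -sqrt(89/2)), (-sqrt(89/2), sqrt(89/2))
  y = x:  xy = x^2 = 89/2  at (sqrt(89/2), sqrt(89/2)) and (-sqrt(89/2), -sqrt(89/2))
  y = -x: xy = -x^2 = -89/2 at (sqrt(89/2), -sqrt(89/2)) and (-sqrt(89/2), sqrt(89/2))
Maximum xy = 89/2 at (sqrt(89/2), sqrt(89/2)) and (-sqrt(89/2), -sqrt(89/2))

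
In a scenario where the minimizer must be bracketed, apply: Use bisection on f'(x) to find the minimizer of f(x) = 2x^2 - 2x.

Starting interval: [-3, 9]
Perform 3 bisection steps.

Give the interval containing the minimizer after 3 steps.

Finding critical point of f(x) = 2x^2 - 2x using bisection on f'(x) = 4x + -2.
f'(x) = 0 when x = 1/2.
Starting interval: [-3, 9]
Step 1: mid = 3, f'(mid) = 10, new interval = [-3, 3]
Step 2: mid = 0, f'(mid) = -2, new interval = [0, 3]
Step 3: mid = 3/2, f'(mid) = 4, new interval = [0, 3/2]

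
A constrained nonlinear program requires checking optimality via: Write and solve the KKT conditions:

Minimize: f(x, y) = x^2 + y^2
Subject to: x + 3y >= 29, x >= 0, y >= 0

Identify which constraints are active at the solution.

KKT conditions for min x^2 + y^2 s.t. 1x + 3y >= 29, x >= 0, y >= 0:
Stationarity: 2x = mu*1 + mu_x, 2y = mu*3 + mu_y, with mu, mu_x, mu_y >= 0
Complementary slackness: mu*(x + 3y - 29) = 0, mu_x*x = 0, mu_y*y = 0
(0, 0) is infeasible (1*0 + 3*0 < 29), so if mu = 0 stationarity would force x = mu_x/2 >= 0, y = mu_y/2 >= 0 with mu_x*x = mu_y*y = 0, i.e. x = y = 0: contradiction. Hence mu > 0 and x + 3y = 29 is active.
Try x > 0, y > 0 (so mu_x = mu_y = 0): x = 1*mu/2, y = 3*mu/2
Substitute: 1*(1*mu/2) + 3*(3*mu/2) = 29
  mu*10/2 = 29 => mu = 29/5
x* = 29/10 > 0, y* = 87/10 > 0, consistent with mu_x = mu_y = 0.
f is convex and the constraints are linear, so this KKT point is the global minimum.
f* = 841/10
Active constraints: x + 3y >= 29 (holds with equality, mu = 29/5 > 0); x >= 0 and y >= 0 are inactive (mu_x = mu_y = 0).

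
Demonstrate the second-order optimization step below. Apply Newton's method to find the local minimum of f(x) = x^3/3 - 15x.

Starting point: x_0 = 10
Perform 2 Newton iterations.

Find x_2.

f(x) = x^3/3 - 15x
f'(x) = x^2 - 15, f''(x) = 2x
Newton update: x_{n+1} = x_n - (x_n^2 - 15)/(2*x_n)
Step 1: x_0 = 10, f'=85, f''=20, x_1 = 23/4
Step 2: x_1 = 23/4, f'=289/16, f''=23/2, x_2 = 769/184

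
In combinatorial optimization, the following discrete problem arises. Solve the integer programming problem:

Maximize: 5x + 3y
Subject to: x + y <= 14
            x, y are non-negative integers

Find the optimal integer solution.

Objective: 5x + 3y, constraint: x + y <= 14
Coefficient of x is 5 >= coefficient of y is 3, so allocate the entire budget to x.
Optimal: x = 14, y = 0, value = 70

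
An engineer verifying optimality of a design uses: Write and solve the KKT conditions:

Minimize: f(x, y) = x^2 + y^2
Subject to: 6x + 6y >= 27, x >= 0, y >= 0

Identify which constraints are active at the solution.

KKT conditions for min x^2 + y^2 s.t. 6x + 6y >= 27, x >= 0, y >= 0:
Stationarity: 2x = mu*6 + mu_x, 2y = mu*6 + mu_y, with mu, mu_x, mu_y >= 0
Complementary slackness: mu*(6x + 6y - 27) = 0, mu_x*x = 0, mu_y*y = 0
(0, 0) is infeasible (6*0 + 6*0 < 27), so if mu = 0 stationarity would force x = mu_x/2 >= 0, y = mu_y/2 >= 0 with mu_x*x = mu_y*y = 0, i.e. x = y = 0: contradiction. Hence mu > 0 and 6x + 6y = 27 is active.
Try x > 0, y > 0 (so mu_x = mu_y = 0): x = 6*mu/2, y = 6*mu/2
Substitute: 6*(6*mu/2) + 6*(6*mu/2) = 27
  mu*72/2 = 27 => mu = 3/4
x* = 9/4 > 0, y* = 9/4 > 0, consistent with mu_x = mu_y = 0.
f is convex and the constraints are linear, so this KKT point is the global minimum.
f* = 81/8
Active constraints: 6x + 6y >= 27 (holds with equality, mu = 3/4 > 0); x >= 0 and y >= 0 are inactive (mu_x = mu_y = 0).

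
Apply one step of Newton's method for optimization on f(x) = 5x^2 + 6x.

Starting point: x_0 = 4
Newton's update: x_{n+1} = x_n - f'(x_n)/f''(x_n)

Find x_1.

f(x) = 5x^2 + 6x
f'(x) = 10x + (6), f''(x) = 10
Newton step: x_1 = x_0 - f'(x_0)/f''(x_0)
f'(4) = 46
x_1 = 4 - 46/10 = -3/5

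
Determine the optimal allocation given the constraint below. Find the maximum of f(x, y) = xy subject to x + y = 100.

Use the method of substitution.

Substitute y = 100 - x into f(x,y) = xy:
g(x) = x(100 - x) = 100x - x^2
g'(x) = 100 - 2x = 0  =>  x = 50
y = 100 - 50 = 50
Maximum value = 50 * 50 = 2500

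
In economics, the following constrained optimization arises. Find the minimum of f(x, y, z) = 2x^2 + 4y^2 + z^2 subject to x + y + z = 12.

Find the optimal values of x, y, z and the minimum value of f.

Using Lagrange multipliers on f = 2x^2 + 4y^2 + z^2 with constraint x + y + z = 12:
Conditions: 2*2*x = lambda, 2*4*y = lambda, 2*1*z = lambda
So x = lambda/4, y = lambda/8, z = lambda/2
Substituting into constraint: lambda * (7/8) = 12
lambda = 96/7
x = 24/7, y = 12/7, z = 48/7
Minimum value = 576/7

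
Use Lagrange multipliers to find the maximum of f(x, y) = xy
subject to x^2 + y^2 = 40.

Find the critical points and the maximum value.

Lagrange conditions: y = 2*lambda*x and x = 2*lambda*y
If x = 0 then y = 0, violating the constraint, so x, y != 0.
Dividing: y/x = x/y => x^2 = y^2 => y = x or y = -x
Constraint: 2x^2 = 40 => x^2 = 20 => x = +/-sqrt(20)
Critical points: (sqrt(20), sqrt(20)), (-sqrt(20), -sqrt(20)), (sqrt(20), -sqrt(20)), (-sqrt(20), sqrt(20))
  y = x:  xy = x^2 = 20  at (sqrt(20), sqrt(20)) and (-sqrt(20), -sqrt(20))
  y = -x: xy = -x^2 = -20 at (sqrt(20), -sqrt(20)) and (-sqrt(20), sqrt(20))
Maximum xy = 20 at (sqrt(20), sqrt(20)) and (-sqrt(20), -sqrt(20))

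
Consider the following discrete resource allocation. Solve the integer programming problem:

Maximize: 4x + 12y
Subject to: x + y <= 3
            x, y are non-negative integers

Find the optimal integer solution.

Objective: 4x + 12y, constraint: x + y <= 3
Coefficient of y is 12 > coefficient of x is 4, so allocate the entire budget to y.
Optimal: x = 0, y = 3, value = 36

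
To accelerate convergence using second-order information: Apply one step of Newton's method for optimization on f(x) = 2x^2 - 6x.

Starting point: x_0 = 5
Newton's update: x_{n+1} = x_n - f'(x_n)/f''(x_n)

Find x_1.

f(x) = 2x^2 - 6x
f'(x) = 4x + (-6), f''(x) = 4
Newton step: x_1 = x_0 - f'(x_0)/f''(x_0)
f'(5) = 14
x_1 = 5 - 14/4 = 3/2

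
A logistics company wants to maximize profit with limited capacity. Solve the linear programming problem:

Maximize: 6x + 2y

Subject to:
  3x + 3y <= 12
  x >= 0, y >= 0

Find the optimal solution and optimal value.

The feasible region has vertices at [(0, 0), (4, 0), (0, 4)].
Checking objective 6x + 2y at each vertex:
  (0, 0): 6*0 + 2*0 = 0
  (4, 0): 6*4 + 2*0 = 24
  (0, 4): 6*0 + 2*4 = 8
Maximum is 24 at (4, 0).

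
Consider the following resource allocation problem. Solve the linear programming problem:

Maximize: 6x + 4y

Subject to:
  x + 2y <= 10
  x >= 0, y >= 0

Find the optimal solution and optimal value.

The feasible region has vertices at [(0, 0), (10, 0), (0, 5)].
Checking objective 6x + 4y at each vertex:
  (0, 0): 6*0 + 4*0 = 0
  (10, 0): 6*10 + 4*0 = 60
  (0, 5): 6*0 + 4*5 = 20
Maximum is 60 at (10, 0).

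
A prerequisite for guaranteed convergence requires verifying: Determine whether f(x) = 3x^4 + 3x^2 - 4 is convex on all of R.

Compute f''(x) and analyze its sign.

f(x) = 3x^4 + 3x^2 - 4
f'(x) = 12x^3 + 6x
f''(x) = 36x^2 + 6
f''(x) = 36x^2 + 6 >= 6 > 0 for all x
Therefore, f is convex on R.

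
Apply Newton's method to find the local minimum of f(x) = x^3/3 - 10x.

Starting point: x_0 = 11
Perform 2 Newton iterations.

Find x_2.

f(x) = x^3/3 - 10x
f'(x) = x^2 - 10, f''(x) = 2x
Newton update: x_{n+1} = x_n - (x_n^2 - 10)/(2*x_n)
Step 1: x_0 = 11, f'=111, f''=22, x_1 = 131/22
Step 2: x_1 = 131/22, f'=12321/484, f''=131/11, x_2 = 22001/5764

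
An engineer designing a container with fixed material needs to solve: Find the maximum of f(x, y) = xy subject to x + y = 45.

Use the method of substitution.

Substitute y = 45 - x into f(x,y) = xy:
g(x) = x(45 - x) = 45x - x^2
g'(x) = 45 - 2x = 0  =>  x = 45/2
y = 45 - 45/2 = 45/2
Maximum value = (45/2) * (45/2) = 2025/4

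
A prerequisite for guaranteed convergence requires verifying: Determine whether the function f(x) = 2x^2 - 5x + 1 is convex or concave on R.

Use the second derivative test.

f(x) = 2x^2 - 5x + 1
f'(x) = 4x - 5
f''(x) = 4
Since f''(x) = 4 > 0 for all x, f is convex on R.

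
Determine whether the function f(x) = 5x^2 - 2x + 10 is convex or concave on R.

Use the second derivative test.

f(x) = 5x^2 - 2x + 10
f'(x) = 10x - 2
f''(x) = 10
Since f''(x) = 10 > 0 for all x, f is convex on R.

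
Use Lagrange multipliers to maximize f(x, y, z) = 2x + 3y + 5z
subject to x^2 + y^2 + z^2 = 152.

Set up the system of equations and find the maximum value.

Lagrange conditions: 2 = 2*lambda*x, 3 = 2*lambda*y, 5 = 2*lambda*z
So x:2 = y:3 = z:5, i.e. x = 2t, y = 3t, z = 5t
Constraint: t^2*(2^2 + 3^2 + 5^2) = 152
  t^2 * 38 = 152  =>  t = sqrt(4)
Maximum = 2*2t + 3*3t + 5*5t = 38*sqrt(4) = 76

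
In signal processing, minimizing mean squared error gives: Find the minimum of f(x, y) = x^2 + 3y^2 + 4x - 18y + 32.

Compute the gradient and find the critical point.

f(x,y) = x^2 + 3y^2 + 4x - 18y + 32
df/dx = 2x + (4) = 0  =>  x = -2
df/dy = 6y + (-18) = 0  =>  y = 3
f(-2, 3) = 1*(-2)^2 + 3*(3)^2 + 4*(-2) + -18*(3) + 32 = 1
Hessian is diagonal with entries 2, 6 > 0, so this is a minimum.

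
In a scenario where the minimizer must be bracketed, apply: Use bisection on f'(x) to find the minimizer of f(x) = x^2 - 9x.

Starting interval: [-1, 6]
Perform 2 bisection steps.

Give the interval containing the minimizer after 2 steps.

Finding critical point of f(x) = x^2 - 9x using bisection on f'(x) = 2x + -9.
f'(x) = 0 when x = 9/2.
Starting interval: [-1, 6]
Step 1: mid = 5/2, f'(mid) = -4, new interval = [5/2, 6]
Step 2: mid = 17/4, f'(mid) = -1/2, new interval = [17/4, 6]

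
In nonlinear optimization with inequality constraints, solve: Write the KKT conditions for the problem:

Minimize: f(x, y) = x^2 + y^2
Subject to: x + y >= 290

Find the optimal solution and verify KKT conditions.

KKT conditions for min x^2 + y^2 s.t. x + y >= 290:
Stationarity: 2x = mu, 2y = mu
So x = y = mu/2.
Complementary slackness: mu*(x + y - 290) = 0
Primal feasibility: x + y >= 290; dual feasibility: mu >= 0
If mu = 0 then x = y = 0, but 0 + 0 < 290 is infeasible, so the constraint is active.
Constraint active: x + y = 2*(mu/2) = 290 => mu = 290
x = y = 145, f = 42050
Verify: stationarity 2*145 = 290 = mu; primal 145 + 145 = 290 >= 290; dual mu = 290 >= 0; complementary slackness 290*(290 - 290) = 0. All KKT conditions hold.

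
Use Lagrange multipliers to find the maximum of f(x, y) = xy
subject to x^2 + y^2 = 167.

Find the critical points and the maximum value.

Lagrange conditions: y = 2*lambda*x and x = 2*lambda*y
If x = 0 then y = 0, violating the constraint, so x, y != 0.
Dividing: y/x = x/y => x^2 = y^2 => y = x or y = -x
Constraint: 2x^2 = 167 => x^2 = 167/2 => x = +/-sqrt(167/2)
Critical points: (sqrt(167/2), sqrt(167/2)), (-sqrt(167/2), -sqrt(167/2)), (sqrt(167/2), -sqrt(167/2)), (-sqrt(167/2), sqrt(167/2))
  y = x:  xy = x^2 = 167/2  at (sqrt(167/2), sqrt(167/2)) and (-sqrt(167/2), -sqrt(167/2))
  y = -x: xy = -x^2 = -167/2 at (sqrt(167/2), -sqrt(167/2)) and (-sqrt(167/2), sqrt(167/2))
Maximum xy = 167/2 at (sqrt(167/2), sqrt(167/2)) and (-sqrt(167/2), -sqrt(167/2))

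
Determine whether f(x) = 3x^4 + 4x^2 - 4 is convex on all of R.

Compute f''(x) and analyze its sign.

f(x) = 3x^4 + 4x^2 - 4
f'(x) = 12x^3 + 8x
f''(x) = 36x^2 + 8
f''(x) = 36x^2 + 8 >= 8 > 0 for all x
Therefore, f is convex on R.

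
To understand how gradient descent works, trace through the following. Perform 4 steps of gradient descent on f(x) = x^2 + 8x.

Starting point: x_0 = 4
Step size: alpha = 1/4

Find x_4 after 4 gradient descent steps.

f(x) = x^2 + 8x, f'(x) = 2x + (8)
Step 1: f'(4) = 16, x_1 = 4 - 1/4 * 16 = 0
Step 2: f'(0) = 8, x_2 = 0 - 1/4 * 8 = -2
Step 3: f'(-2) = 4, x_3 = -2 - 1/4 * 4 = -3
Step 4: f'(-3) = 2, x_4 = -3 - 1/4 * 2 = -7/2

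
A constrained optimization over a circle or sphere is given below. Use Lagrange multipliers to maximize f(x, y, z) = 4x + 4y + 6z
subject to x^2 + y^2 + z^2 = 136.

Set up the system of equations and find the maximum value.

Lagrange conditions: 4 = 2*lambda*x, 4 = 2*lambda*y, 6 = 2*lambda*z
So x:4 = y:4 = z:6, i.e. x = 4t, y = 4t, z = 6t
Constraint: t^2*(4^2 + 4^2 + 6^2) = 136
  t^2 * 68 = 136  =>  t = sqrt(2)
Maximum = 4*4t + 4*4t + 6*6t = 68*sqrt(2) = sqrt(9248)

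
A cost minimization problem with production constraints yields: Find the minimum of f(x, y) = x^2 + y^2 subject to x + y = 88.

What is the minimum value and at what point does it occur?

Substitute y = 88 - x into f(x,y) = x^2 + y^2:
g(x) = x^2 + (88 - x)^2 = 2x^2 - 176x + 7744
g'(x) = 4x - 176 = 0  =>  x = 44
y = 88 - 44 = 44
Minimum value = 44^2 + 44^2 = 3872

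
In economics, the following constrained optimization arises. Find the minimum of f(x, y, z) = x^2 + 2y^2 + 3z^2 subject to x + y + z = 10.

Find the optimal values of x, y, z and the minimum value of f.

Using Lagrange multipliers on f = x^2 + 2y^2 + 3z^2 with constraint x + y + z = 10:
Conditions: 2*1*x = lambda, 2*2*y = lambda, 2*3*z = lambda
So x = lambda/2, y = lambda/4, z = lambda/6
Substituting into constraint: lambda * (11/12) = 10
lambda = 120/11
x = 60/11, y = 30/11, z = 20/11
Minimum value = 600/11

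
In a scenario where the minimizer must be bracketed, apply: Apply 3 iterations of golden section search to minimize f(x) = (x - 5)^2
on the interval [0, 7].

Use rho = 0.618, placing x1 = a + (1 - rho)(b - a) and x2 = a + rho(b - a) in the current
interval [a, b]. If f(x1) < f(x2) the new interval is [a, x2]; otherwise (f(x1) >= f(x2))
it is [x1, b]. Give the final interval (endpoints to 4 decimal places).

Golden section search for min of f(x) = (x - 5)^2 on [0, 7].
Each step: x1 = a + (1 - rho)(b - a), x2 = a + rho(b - a); if f(x1) < f(x2) keep [a, x2], otherwise keep [x1, b].
Step 1: [0.0000, 7.0000], x1=2.6740 (f=5.4103), x2=4.3260 (f=0.4543); f(x1) > f(x2) => keep [2.6740, 7.0000]
Step 2: [2.6740, 7.0000], x1=4.3265 (f=0.4536), x2=5.3475 (f=0.1207); f(x1) > f(x2) => keep [4.3265, 7.0000]
Step 3: [4.3265, 7.0000], x1=5.3478 (f=0.1210), x2=5.9787 (f=0.9579); f(x1) < f(x2) => keep [4.3265, 5.9787]
Final interval: [4.3265, 5.9787]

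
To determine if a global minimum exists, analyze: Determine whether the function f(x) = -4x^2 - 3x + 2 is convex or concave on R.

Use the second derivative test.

f(x) = -4x^2 - 3x + 2
f'(x) = -8x - 3
f''(x) = -8
Since f''(x) = -8 < 0 for all x, f is concave on R.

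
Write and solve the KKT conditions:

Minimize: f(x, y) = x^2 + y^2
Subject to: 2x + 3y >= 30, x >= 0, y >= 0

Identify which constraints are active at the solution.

KKT conditions for min x^2 + y^2 s.t. 2x + 3y >= 30, x >= 0, y >= 0:
Stationarity: 2x = mu*2 + mu_x, 2y = mu*3 + mu_y, with mu, mu_x, mu_y >= 0
Complementary slackness: mu*(2x + 3y - 30) = 0, mu_x*x = 0, mu_y*y = 0
(0, 0) is infeasible (2*0 + 3*0 < 30), so if mu = 0 stationarity would force x = mu_x/2 >= 0, y = mu_y/2 >= 0 with mu_x*x = mu_y*y = 0, i.e. x = y = 0: contradiction. Hence mu > 0 and 2x + 3y = 30 is active.
Try x > 0, y > 0 (so mu_x = mu_y = 0): x = 2*mu/2, y = 3*mu/2
Substitute: 2*(2*mu/2) + 3*(3*mu/2) = 30
  mu*13/2 = 30 => mu = 60/13
x* = 60/13 > 0, y* = 90/13 > 0, consistent with mu_x = mu_y = 0.
f is convex and the constraints are linear, so this KKT point is the global minimum.
f* = 900/13
Active constraints: 2x + 3y >= 30 (holds with equality, mu = 60/13 > 0); x >= 0 and y >= 0 are inactive (mu_x = mu_y = 0).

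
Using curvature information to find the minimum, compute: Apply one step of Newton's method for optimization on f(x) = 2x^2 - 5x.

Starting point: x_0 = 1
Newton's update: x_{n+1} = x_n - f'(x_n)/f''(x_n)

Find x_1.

f(x) = 2x^2 - 5x
f'(x) = 4x + (-5), f''(x) = 4
Newton step: x_1 = x_0 - f'(x_0)/f''(x_0)
f'(1) = -1
x_1 = 1 - -1/4 = 5/4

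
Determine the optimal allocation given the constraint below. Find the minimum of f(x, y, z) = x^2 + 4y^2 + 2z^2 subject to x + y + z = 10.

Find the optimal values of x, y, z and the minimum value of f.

Using Lagrange multipliers on f = x^2 + 4y^2 + 2z^2 with constraint x + y + z = 10:
Conditions: 2*1*x = lambda, 2*4*y = lambda, 2*2*z = lambda
So x = lambda/2, y = lambda/8, z = lambda/4
Substituting into constraint: lambda * (7/8) = 10
lambda = 80/7
x = 40/7, y = 10/7, z = 20/7
Minimum value = 400/7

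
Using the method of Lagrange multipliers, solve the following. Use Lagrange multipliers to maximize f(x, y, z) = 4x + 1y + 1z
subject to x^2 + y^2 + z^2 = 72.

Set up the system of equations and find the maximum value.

Lagrange conditions: 4 = 2*lambda*x, 1 = 2*lambda*y, 1 = 2*lambda*z
So x:4 = y:1 = z:1, i.e. x = 4t, y = 1t, z = 1t
Constraint: t^2*(4^2 + 1^2 + 1^2) = 72
  t^2 * 18 = 72  =>  t = sqrt(4)
Maximum = 4*4t + 1*1t + 1*1t = 18*sqrt(4) = 36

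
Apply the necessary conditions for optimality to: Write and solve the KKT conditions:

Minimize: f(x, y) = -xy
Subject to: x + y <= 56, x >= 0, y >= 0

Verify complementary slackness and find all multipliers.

Problem: min -xy s.t. x + y <= 56 (multiplier lambda), x >= 0 (mu_x), y >= 0 (mu_y)
KKT stationarity: -y + lambda - mu_x = 0, -x + lambda - mu_y = 0, with lambda, mu_x, mu_y >= 0
Complementary slackness: lambda*(x + y - 56) = 0, mu_x*x = 0, mu_y*y = 0
If lambda = 0: y = -mu_x <= 0 and x = -mu_y <= 0 force x = y = 0 with f = 0; but x = y = 28 is feasible with f = -784 < 0, so this is not the minimum. Hence lambda > 0 and x + y = 56.
Try x > 0, y > 0 (so mu_x = mu_y = 0): y = lambda, x = lambda => x = y = lambda
x + y = 56 => 2*lambda = 56 => lambda = 28
x* = y* = 28 > 0, consistent with mu_x = mu_y = 0.
(Any feasible point with x = 0 or y = 0 has f = 0 > -784, so the minimum is not on those boundaries.)
min(-xy) = -784 (i.e. max xy = 784)
Multipliers: lambda = 28, mu_x = 0, mu_y = 0
Complementary slackness: lambda*(x + y - 56) = 28*(28 + 28 - 56) = 0, mu_x*x = 0*28 = 0, mu_y*y = 0*28 = 0. Satisfied.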